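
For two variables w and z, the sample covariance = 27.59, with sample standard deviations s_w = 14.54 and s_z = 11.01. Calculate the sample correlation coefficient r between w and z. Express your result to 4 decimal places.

0.1723

r = Cov(w,z) / (s_w · s_z) = 27.59 / (14.54 × 11.01)
  = 27.59 / 160.0854 ≈ 0.1723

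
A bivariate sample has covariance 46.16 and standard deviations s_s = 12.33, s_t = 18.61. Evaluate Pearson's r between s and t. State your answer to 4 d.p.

r = Cov(s,t) / (s_s · s_t) = 46.16 / (12.33 × 18.61)
  = 46.16 / 229.4613 ≈ 0.2012

0.2012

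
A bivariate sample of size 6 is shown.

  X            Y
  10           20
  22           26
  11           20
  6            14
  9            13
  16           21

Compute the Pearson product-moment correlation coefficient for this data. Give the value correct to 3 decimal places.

0.888

n = 6, ΣX = 74, ΣY = 114, ΣX² = 1078, ΣY² = 2282, ΣXY = 1529
nΣXY − ΣXΣY = 9174 − 8436 = 738
nΣX² − (ΣX)² = 6468 − 5476 = 992; nΣY² − (ΣY)² = 13692 − 12996 = 696
r = 738 / √(992 × 696) = 738 / 830.9224 ≈ 0.888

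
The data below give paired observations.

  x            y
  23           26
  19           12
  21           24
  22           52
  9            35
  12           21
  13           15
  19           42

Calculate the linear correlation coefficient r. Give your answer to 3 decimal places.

0.237

n = 8, Σx = 138, Σy = 227, Σx² = 2570, Σy² = 7755, Σxy = 4034
nΣxy − ΣxΣy = 32272 − 31326 = 946
nΣx² − (Σx)² = 20560 − 19044 = 1516; nΣy² − (Σy)² = 62040 − 51529 = 10511
r = 946 / √(1516 × 10511) = 946 / 3991.8261 ≈ 0.237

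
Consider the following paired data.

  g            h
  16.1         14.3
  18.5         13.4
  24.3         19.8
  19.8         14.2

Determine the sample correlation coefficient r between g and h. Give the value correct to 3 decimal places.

0.871

n = 4, Σg = 78.7, Σh = 61.7, Σg² = 1583.99, Σh² = 977.73, Σgh = 1240.43
nΣgh − ΣgΣh = 4961.72 − 4855.79 = 105.93
nΣg² − (Σg)² = 6335.96 − 6193.69 = 142.27; nΣh² − (Σh)² = 3910.92 − 3806.89 = 104.03
r = 105.93 / √(142.27 × 104.03) = 105.93 / 121.6567 ≈ 0.871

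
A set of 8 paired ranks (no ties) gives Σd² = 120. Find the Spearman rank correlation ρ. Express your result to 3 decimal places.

-0.429

ρ = 1 − 6Σd² / [n(n²−1)] = 1 − 6×120 / (8×63)
  = 1 − 720/504 = 1 − 1.4286 ≈ -0.429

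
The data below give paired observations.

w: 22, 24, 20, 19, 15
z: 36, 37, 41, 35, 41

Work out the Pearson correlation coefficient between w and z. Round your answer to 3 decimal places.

-0.521

n = 5, Σw = 100, Σz = 190, Σw² = 2046, Σz² = 7252, Σwz = 3780
nΣwz − ΣwΣz = 18900 − 19000 = -100
nΣw² − (Σw)² = 10230 − 10000 = 230; nΣz² − (Σz)² = 36260 − 36100 = 160
r = -100 / √(230 × 160) = -100 / 191.8333 ≈ -0.521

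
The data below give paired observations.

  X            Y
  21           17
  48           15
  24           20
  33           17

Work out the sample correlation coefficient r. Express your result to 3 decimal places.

n = 4, ΣX = 126, ΣY = 69, ΣX² = 4410, ΣY² = 1203, ΣXY = 2118
nΣXY − ΣXΣY = 8472 − 8694 = -222
nΣX² − (ΣX)² = 17640 − 15876 = 1764; nΣY² − (ΣY)² = 4812 − 4761 = 51
r = -222 / √(1764 × 51) = -222 / 299.9400 ≈ -0.740

-0.740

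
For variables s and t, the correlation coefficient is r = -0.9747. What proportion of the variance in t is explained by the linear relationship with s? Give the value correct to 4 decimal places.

0.9500

r² = (-0.9747)² = 0.9500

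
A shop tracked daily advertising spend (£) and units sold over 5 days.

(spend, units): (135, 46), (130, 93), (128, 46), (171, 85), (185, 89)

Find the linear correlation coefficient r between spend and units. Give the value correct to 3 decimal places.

n = 5, Σx = 749, Σy = 359, Σx² = 114975, Σy² = 28027, Σxy = 55188
nΣxy − ΣxΣy = 275940 − 268891 = 7049
nΣx² − (Σx)² = 574875 − 561001 = 13874; nΣy² − (Σy)² = 140135 − 128881 = 11254
r = 7049 / √(13874 × 11254) = 7049 / 12495.5190 ≈ 0.564

0.564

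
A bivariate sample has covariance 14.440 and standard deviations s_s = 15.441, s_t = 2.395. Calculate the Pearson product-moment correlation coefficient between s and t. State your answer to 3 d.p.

0.390

r = Cov(s,t) / (s_s · s_t) = 14.440 / (15.441 × 2.395)
  = 14.440 / 36.9812 ≈ 0.390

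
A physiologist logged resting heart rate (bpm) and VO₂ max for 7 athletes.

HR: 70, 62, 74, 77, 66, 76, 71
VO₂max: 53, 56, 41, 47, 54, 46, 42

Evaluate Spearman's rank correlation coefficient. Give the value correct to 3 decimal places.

Rank HR: 3, 1, 5, 7, 2, 6, 4
Rank VO₂max: 5, 7, 1, 4, 6, 3, 2
d = rank(HR) − rank(VO₂max): -2, -6, 4, 3, -4, 3, 2; Σd² = 94
ρ = 1 − 6Σd² / [n(n²−1)] = 1 − 6×94 / (7×48) = 1 − 564/336 ≈ -0.679

-0.679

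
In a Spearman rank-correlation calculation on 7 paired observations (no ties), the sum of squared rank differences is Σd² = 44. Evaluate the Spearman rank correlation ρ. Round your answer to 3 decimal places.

ρ = 1 − 6Σd² / [n(n²−1)] = 1 − 6×44 / (7×48)
  = 1 − 264/336 = 1 − 0.7857 ≈ 0.214

0.214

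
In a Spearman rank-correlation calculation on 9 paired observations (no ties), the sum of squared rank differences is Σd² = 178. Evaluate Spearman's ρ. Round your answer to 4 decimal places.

ρ = 1 − 6Σd² / [n(n²−1)] = 1 − 6×178 / (9×80)
  = 1 − 1068/720 = 1 − 1.48333 ≈ -0.4833

-0.4833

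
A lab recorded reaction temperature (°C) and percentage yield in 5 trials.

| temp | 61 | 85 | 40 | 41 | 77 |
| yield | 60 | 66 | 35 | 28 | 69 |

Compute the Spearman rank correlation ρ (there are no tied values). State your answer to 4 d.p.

0.8000

Rank temp: 3, 5, 1, 2, 4
Rank yield: 3, 4, 2, 1, 5
d = rank(temp) − rank(yield): 0, 1, -1, 1, -1; Σd² = 4
ρ = 1 − 6Σd² / [n(n²−1)] = 1 − 6×4 / (5×24) = 1 − 24/120 ≈ 0.8000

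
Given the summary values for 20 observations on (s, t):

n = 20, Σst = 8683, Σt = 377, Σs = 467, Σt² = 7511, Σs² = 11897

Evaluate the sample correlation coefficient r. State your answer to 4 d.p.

-0.1893

r = (nΣst − ΣsΣt) / √[(nΣs² − (Σs)²)(nΣt² − (Σt)²)]
Numerator: 20×8683 − 467×377 = -2399
Denominator: √[(237940 − 218089)(150220 − 142129)] = √[19851 × 8091] = 12673.3753
r = -2399 / 12673.3753 ≈ -0.1893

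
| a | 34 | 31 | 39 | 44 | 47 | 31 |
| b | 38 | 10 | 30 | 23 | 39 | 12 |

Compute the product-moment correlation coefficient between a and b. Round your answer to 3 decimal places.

n = 6, Σa = 226, Σb = 152, Σa² = 8744, Σb² = 4638, Σab = 5989
nΣab − ΣaΣb = 35934 − 34352 = 1582
nΣa² − (Σa)² = 52464 − 51076 = 1388; nΣb² − (Σb)² = 27828 − 23104 = 4724
r = 1582 / √(1388 × 4724) = 1582 / 2560.6468 ≈ 0.618

0.618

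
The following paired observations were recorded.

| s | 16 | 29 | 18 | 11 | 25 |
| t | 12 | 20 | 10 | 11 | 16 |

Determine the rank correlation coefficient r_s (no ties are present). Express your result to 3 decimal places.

0.700

Rank s: 2, 5, 3, 1, 4
Rank t: 3, 5, 1, 2, 4
d = rank(s) − rank(t): -1, 0, 2, -1, 0; Σd² = 6
ρ = 1 − 6Σd² / [n(n²−1)] = 1 − 6×6 / (5×24) = 1 − 36/120 ≈ 0.700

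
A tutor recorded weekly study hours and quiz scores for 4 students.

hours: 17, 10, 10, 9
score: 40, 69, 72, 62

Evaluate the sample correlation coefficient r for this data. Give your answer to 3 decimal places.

-0.914

n = 4, Σx = 46, Σy = 243, Σx² = 570, Σy² = 15389, Σxy = 2648
nΣxy − ΣxΣy = 10592 − 11178 = -586
nΣx² − (Σx)² = 2280 − 2116 = 164; nΣy² − (Σy)² = 61556 − 59049 = 2507
r = -586 / √(164 × 2507) = -586 / 641.2082 ≈ -0.914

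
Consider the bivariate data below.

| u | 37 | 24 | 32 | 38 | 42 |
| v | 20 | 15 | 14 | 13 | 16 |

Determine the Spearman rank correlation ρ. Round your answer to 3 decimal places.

0.100

Rank u: 3, 1, 2, 4, 5
Rank v: 5, 3, 2, 1, 4
d = rank(u) − rank(v): -2, -2, 0, 3, 1; Σd² = 18
ρ = 1 − 6Σd² / [n(n²−1)] = 1 − 6×18 / (5×24) = 1 − 108/120 ≈ 0.100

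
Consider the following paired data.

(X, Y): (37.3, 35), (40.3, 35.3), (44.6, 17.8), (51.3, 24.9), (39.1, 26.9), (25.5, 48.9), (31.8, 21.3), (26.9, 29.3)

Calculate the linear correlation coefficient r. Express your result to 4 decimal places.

-0.5291

n = 8, ΣX = 296.8, ΣY = 239.4, ΣX² = 11550.14, ΣY² = 7834.94, ΣXY = 8563.59
nΣXY − ΣXΣY = 68508.72 − 71053.92 = -2545.2
nΣX² − (ΣX)² = 92401.12 − 88090.24 = 4310.88; nΣY² − (ΣY)² = 62679.52 − 57312.36 = 5367.16
r = -2545.2 / √(4310.88 × 5367.16) = -2545.2 / 4810.1125 ≈ -0.5291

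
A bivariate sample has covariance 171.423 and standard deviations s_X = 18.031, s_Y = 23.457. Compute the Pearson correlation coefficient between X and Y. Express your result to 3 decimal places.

0.405

r = Cov(X,Y) / (s_X · s_Y) = 171.423 / (18.031 × 23.457)
  = 171.423 / 422.9532 ≈ 0.405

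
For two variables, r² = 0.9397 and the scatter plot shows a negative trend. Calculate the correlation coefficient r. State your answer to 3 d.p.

|r| = √0.9397 = 0.969
The association is negative, so r = −0.969.

-0.969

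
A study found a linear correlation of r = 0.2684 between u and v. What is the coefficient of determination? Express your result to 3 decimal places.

0.072

r² = (0.2684)² = 0.072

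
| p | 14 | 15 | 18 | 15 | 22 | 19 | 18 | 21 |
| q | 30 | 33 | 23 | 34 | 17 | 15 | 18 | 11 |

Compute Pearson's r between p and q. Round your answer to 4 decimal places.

n = 8, Σp = 142, Σq = 181, Σp² = 2580, Σq² = 4633, Σpq = 3053
nΣpq − ΣpΣq = 24424 − 25702 = -1278
nΣp² − (Σp)² = 20640 − 20164 = 476; nΣq² − (Σq)² = 37064 − 32761 = 4303
r = -1278 / √(476 × 4303) = -1278 / 1431.1632 ≈ -0.8930

-0.8930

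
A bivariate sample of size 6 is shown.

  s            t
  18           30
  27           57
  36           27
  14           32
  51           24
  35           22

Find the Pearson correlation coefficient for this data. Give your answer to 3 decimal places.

-0.346

n = 6, Σs = 181, Σt = 192, Σs² = 6371, Σt² = 6962, Σst = 5493
nΣst − ΣsΣt = 32958 − 34752 = -1794
nΣs² − (Σs)² = 38226 − 32761 = 5465; nΣt² − (Σt)² = 41772 − 36864 = 4908
r = -1794 / √(5465 × 4908) = -1794 / 5179.0173 ≈ -0.346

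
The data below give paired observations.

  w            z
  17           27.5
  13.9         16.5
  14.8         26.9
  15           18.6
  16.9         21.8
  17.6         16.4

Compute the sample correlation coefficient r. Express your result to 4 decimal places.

n = 6, Σw = 95.2, Σz = 127.7, Σw² = 1521.62, Σz² = 2842.27, Σwz = 2031.03
nΣwz − ΣwΣz = 12186.18 − 12157.04 = 29.14
nΣw² − (Σw)² = 9129.72 − 9063.04 = 66.68; nΣz² − (Σz)² = 17053.62 − 16307.29 = 746.33
r = 29.14 / √(66.68 × 746.33) = 29.14 / 223.0813 ≈ 0.1306

0.1306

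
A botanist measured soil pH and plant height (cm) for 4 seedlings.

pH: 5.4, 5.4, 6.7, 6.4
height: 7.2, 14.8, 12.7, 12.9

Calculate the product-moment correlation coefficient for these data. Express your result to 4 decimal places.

n = 4, Σx = 23.9, Σy = 47.6, Σx² = 144.17, Σy² = 598.58, Σxy = 286.45
nΣxy − ΣxΣy = 1145.8 − 1137.64 = 8.16
nΣx² − (Σx)² = 576.68 − 571.21 = 5.47; nΣy² − (Σy)² = 2394.32 − 2265.76 = 128.56
r = 8.16 / √(5.47 × 128.56) = 8.16 / 26.5184 ≈ 0.3077

0.3077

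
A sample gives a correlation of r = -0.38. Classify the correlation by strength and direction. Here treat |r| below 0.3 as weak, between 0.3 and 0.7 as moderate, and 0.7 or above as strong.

moderate negative

r = -0.38 < 0 so the relationship is negative.
|r| = 0.38, which falls in the moderate range.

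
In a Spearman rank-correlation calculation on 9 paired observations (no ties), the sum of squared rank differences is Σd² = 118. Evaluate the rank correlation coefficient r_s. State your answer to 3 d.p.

0.017

ρ = 1 − 6Σd² / [n(n²−1)] = 1 − 6×118 / (9×80)
  = 1 − 708/720 = 1 − 0.9833 ≈ 0.017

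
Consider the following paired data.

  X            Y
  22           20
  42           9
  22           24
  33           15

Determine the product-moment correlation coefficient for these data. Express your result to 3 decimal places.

-0.968

n = 4, ΣX = 119, ΣY = 68, ΣX² = 3821, ΣY² = 1282, ΣXY = 1841
nΣXY − ΣXΣY = 7364 − 8092 = -728
nΣX² − (ΣX)² = 15284 − 14161 = 1123; nΣY² − (ΣY)² = 5128 − 4624 = 504
r = -728 / √(1123 × 504) = -728 / 752.3244 ≈ -0.968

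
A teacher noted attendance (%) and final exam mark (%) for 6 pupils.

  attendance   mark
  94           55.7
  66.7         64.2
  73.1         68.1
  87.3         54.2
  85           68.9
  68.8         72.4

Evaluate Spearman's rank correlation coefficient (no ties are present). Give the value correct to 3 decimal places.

Rank attendance: 6, 1, 3, 5, 4, 2
Rank mark: 2, 3, 4, 1, 5, 6
d = rank(attendance) − rank(mark): 4, -2, -1, 4, -1, -4; Σd² = 54
ρ = 1 − 6Σd² / [n(n²−1)] = 1 − 6×54 / (6×35) = 1 − 324/210 ≈ -0.543

-0.543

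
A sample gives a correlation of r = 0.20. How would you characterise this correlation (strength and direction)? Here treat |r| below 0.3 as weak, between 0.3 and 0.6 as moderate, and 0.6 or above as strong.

weak positive

r = 0.20 > 0 so the relationship is positive.
|r| = 0.20, which falls in the weak range.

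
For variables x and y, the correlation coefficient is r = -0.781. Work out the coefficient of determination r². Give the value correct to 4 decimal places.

0.6100

r² = (-0.781)² = 0.6100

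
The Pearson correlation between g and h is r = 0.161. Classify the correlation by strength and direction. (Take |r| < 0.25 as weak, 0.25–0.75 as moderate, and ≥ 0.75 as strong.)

r = 0.161 > 0 so the relationship is positive.
|r| = 0.161, which falls in the weak range.

weak positive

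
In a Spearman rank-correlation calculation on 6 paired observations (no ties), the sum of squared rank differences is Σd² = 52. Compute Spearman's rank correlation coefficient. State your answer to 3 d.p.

ρ = 1 − 6Σd² / [n(n²−1)] = 1 − 6×52 / (6×35)
  = 1 − 312/210 = 1 − 1.4857 ≈ -0.486

-0.486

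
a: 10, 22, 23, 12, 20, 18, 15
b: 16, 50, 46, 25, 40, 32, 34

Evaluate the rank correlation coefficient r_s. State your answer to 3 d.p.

0.929

Rank a: 1, 6, 7, 2, 5, 4, 3
Rank b: 1, 7, 6, 2, 5, 3, 4
d = rank(a) − rank(b): 0, -1, 1, 0, 0, 1, -1; Σd² = 4
ρ = 1 − 6Σd² / [n(n²−1)] = 1 − 6×4 / (7×48) = 1 − 24/336 ≈ 0.929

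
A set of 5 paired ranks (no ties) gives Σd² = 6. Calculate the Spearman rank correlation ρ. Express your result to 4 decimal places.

0.7000

ρ = 1 − 6Σd² / [n(n²−1)] = 1 − 6×6 / (5×24)
  = 1 − 36/120 = 1 − 0.30000 ≈ 0.7000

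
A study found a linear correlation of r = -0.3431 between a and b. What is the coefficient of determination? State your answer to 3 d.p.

0.118

r² = (-0.3431)² = 0.118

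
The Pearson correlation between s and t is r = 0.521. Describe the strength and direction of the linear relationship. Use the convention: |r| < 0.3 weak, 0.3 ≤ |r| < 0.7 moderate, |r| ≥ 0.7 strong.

moderate positive

r = 0.521 > 0 so the relationship is positive.
|r| = 0.521, which falls in the moderate range.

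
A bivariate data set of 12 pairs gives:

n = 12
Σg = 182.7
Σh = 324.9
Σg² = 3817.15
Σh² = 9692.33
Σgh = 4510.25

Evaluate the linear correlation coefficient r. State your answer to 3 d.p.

r = (nΣgh − ΣgΣh) / √[(nΣg² − (Σg)²)(nΣh² − (Σh)²)]
Numerator: 12×4510.25 − 182.7×324.9 = -5236.23
Denominator: √[(45805.8 − 33379.29)(116307.96 − 105560.01)] = √[12426.51 × 10747.95] = 11556.7949
r = -5236.23 / 11556.7949 ≈ -0.453

-0.453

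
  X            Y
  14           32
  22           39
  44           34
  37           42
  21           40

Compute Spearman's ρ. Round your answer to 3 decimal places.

0.300

Rank X: 1, 3, 5, 4, 2
Rank Y: 1, 3, 2, 5, 4
d = rank(X) − rank(Y): 0, 0, 3, -1, -2; Σd² = 14
ρ = 1 − 6Σd² / [n(n²−1)] = 1 − 6×14 / (5×24) = 1 − 84/120 ≈ 0.300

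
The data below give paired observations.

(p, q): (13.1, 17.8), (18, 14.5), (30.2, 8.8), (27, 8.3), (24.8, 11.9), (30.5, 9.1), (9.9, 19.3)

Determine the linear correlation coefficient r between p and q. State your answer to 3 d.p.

n = 7, Σp = 153.5, Σq = 89.7, Σp² = 3779.95, Σq² = 1270.33, Σpq = 1747.78
nΣpq − ΣpΣq = 12234.46 − 13768.95 = -1534.49
nΣp² − (Σp)² = 26459.65 − 23562.25 = 2897.4; nΣq² − (Σq)² = 8892.31 − 8046.09 = 846.22
r = -1534.49 / √(2897.4 × 846.22) = -1534.49 / 1565.8345 ≈ -0.980

-0.980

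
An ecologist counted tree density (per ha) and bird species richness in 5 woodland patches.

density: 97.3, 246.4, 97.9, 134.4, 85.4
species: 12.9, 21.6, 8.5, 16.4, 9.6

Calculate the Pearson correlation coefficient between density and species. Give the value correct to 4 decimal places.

n = 5, Σx = 661.4, Σy = 69, Σx² = 105121.18, Σy² = 1066.34, Σxy = 10433.56
nΣxy − ΣxΣy = 52167.8 − 45636.6 = 6531.2
nΣx² − (Σx)² = 525605.9 − 437449.96 = 88155.94; nΣy² − (Σy)² = 5331.7 − 4761 = 570.7
r = 6531.2 / √(88155.94 × 570.7) = 6531.2 / 7092.9962 ≈ 0.9208

0.9208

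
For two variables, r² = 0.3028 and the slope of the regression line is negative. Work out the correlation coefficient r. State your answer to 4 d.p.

-0.5503

|r| = √0.3028 = 0.5503
The association is negative, so r = −0.5503.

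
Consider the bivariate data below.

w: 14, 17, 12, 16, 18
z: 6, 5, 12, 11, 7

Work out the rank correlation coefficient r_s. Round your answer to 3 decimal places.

Rank w: 2, 4, 1, 3, 5
Rank z: 2, 1, 5, 4, 3
d = rank(w) − rank(z): 0, 3, -4, -1, 2; Σd² = 30
ρ = 1 − 6Σd² / [n(n²−1)] = 1 − 6×30 / (5×24) = 1 − 180/120 ≈ -0.500

-0.500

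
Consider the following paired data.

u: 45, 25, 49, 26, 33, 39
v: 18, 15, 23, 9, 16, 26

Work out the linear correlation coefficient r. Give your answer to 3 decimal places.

0.730

n = 6, Σu = 217, Σv = 107, Σu² = 8337, Σv² = 2091, Σuv = 4088
nΣuv − ΣuΣv = 24528 − 23219 = 1309
nΣu² − (Σu)² = 50022 − 47089 = 2933; nΣv² − (Σv)² = 12546 − 11449 = 1097
r = 1309 / √(2933 × 1097) = 1309 / 1793.7394 ≈ 0.730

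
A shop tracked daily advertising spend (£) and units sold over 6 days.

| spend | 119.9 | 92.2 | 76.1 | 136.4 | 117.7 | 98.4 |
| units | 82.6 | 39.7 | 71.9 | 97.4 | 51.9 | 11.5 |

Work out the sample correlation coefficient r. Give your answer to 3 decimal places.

n = 6, Σx = 640.7, Σy = 355, Σx² = 70808.87, Σy² = 25881.08, Σxy = 39561.26
nΣxy − ΣxΣy = 237367.56 − 227448.5 = 9919.06
nΣx² − (Σx)² = 424853.22 − 410496.49 = 14356.73; nΣy² − (Σy)² = 155286.48 − 126025 = 29261.48
r = 9919.06 / √(14356.73 × 29261.48) = 9919.06 / 20496.3208 ≈ 0.484

0.484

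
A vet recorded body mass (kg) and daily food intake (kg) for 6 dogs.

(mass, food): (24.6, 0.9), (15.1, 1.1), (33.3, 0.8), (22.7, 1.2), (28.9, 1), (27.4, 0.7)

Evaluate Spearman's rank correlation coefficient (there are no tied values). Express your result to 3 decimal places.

Rank mass: 3, 1, 6, 2, 5, 4
Rank food: 3, 5, 2, 6, 4, 1
d = rank(mass) − rank(food): 0, -4, 4, -4, 1, 3; Σd² = 58
ρ = 1 − 6Σd² / [n(n²−1)] = 1 − 6×58 / (6×35) = 1 − 348/210 ≈ -0.657

-0.657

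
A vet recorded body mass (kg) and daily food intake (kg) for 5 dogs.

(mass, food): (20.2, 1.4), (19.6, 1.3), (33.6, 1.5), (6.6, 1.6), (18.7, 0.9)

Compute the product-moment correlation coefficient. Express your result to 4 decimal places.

-0.0685

n = 5, Σx = 98.7, Σy = 6.7, Σx² = 2314.41, Σy² = 9.27, Σxy = 131.55
nΣxy − ΣxΣy = 657.75 − 661.29 = -3.54
nΣx² − (Σx)² = 11572.05 − 9741.69 = 1830.36; nΣy² − (Σy)² = 46.35 − 44.89 = 1.46
r = -3.54 / √(1830.36 × 1.46) = -3.54 / 51.6945 ≈ -0.0685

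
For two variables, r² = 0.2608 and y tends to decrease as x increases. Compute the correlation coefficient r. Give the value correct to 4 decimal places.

-0.5107

|r| = √0.2608 = 0.5107
The association is negative, so r = −0.5107.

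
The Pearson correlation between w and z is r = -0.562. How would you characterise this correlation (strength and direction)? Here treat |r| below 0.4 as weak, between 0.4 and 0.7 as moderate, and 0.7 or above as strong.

r = -0.562 < 0 so the relationship is negative.
|r| = 0.562, which falls in the moderate range.

moderate negative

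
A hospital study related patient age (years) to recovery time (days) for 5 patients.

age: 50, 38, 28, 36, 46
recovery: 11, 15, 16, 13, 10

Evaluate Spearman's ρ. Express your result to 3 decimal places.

Rank age: 5, 3, 1, 2, 4
Rank recovery: 2, 4, 5, 3, 1
d = rank(age) − rank(recovery): 3, -1, -4, -1, 3; Σd² = 36
ρ = 1 − 6Σd² / [n(n²−1)] = 1 − 6×36 / (5×24) = 1 − 216/120 ≈ -0.800

-0.800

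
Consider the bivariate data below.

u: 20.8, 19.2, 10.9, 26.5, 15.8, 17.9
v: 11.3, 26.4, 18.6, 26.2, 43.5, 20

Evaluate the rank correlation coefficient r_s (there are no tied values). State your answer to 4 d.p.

Rank u: 5, 4, 1, 6, 2, 3
Rank v: 1, 5, 2, 4, 6, 3
d = rank(u) − rank(v): 4, -1, -1, 2, -4, 0; Σd² = 38
ρ = 1 − 6Σd² / [n(n²−1)] = 1 − 6×38 / (6×35) = 1 − 228/210 ≈ -0.0857

-0.0857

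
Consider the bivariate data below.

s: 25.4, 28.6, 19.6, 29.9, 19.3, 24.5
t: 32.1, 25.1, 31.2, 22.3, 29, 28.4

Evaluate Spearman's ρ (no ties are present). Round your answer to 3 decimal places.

-0.600

Rank s: 4, 5, 2, 6, 1, 3
Rank t: 6, 2, 5, 1, 4, 3
d = rank(s) − rank(t): -2, 3, -3, 5, -3, 0; Σd² = 56
ρ = 1 − 6Σd² / [n(n²−1)] = 1 − 6×56 / (6×35) = 1 − 336/210 ≈ -0.600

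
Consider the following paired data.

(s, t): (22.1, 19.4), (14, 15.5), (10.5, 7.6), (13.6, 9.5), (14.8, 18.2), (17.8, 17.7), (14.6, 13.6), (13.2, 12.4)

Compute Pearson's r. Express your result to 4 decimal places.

0.8151

n = 8, Σs = 120.6, Σt = 113.9, Σs² = 1902.9, Σt² = 1747.87, Σst = 1801.4
nΣst − ΣsΣt = 14411.2 − 13736.34 = 674.86
nΣs² − (Σs)² = 15223.2 − 14544.36 = 678.84; nΣt² − (Σt)² = 13982.96 − 12973.21 = 1009.75
r = 674.86 / √(678.84 × 1009.75) = 674.86 / 827.9243 ≈ 0.8151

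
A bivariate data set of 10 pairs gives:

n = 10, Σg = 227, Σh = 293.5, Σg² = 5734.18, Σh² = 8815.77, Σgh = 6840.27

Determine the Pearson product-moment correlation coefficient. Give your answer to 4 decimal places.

0.5195

r = (nΣgh − ΣgΣh) / √[(nΣg² − (Σg)²)(nΣh² − (Σh)²)]
Numerator: 10×6840.27 − 227×293.5 = 1778.2
Denominator: √[(57341.8 − 51529)(88157.7 − 86142.25)] = √[5812.8 × 2015.45] = 3422.7778
r = 1778.2 / 3422.7778 ≈ 0.5195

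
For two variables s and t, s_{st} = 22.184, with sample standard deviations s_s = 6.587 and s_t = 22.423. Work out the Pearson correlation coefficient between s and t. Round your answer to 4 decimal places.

0.1502

r = Cov(s,t) / (s_s · s_t) = 22.184 / (6.587 × 22.423)
  = 22.184 / 147.7003 ≈ 0.1502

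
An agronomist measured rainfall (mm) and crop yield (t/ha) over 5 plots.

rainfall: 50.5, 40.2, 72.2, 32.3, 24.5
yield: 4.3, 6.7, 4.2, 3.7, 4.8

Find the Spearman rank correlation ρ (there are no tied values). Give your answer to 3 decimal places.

-0.200

Rank rainfall: 4, 3, 5, 2, 1
Rank yield: 3, 5, 2, 1, 4
d = rank(rainfall) − rank(yield): 1, -2, 3, 1, -3; Σd² = 24
ρ = 1 − 6Σd² / [n(n²−1)] = 1 − 6×24 / (5×24) = 1 − 144/120 ≈ -0.200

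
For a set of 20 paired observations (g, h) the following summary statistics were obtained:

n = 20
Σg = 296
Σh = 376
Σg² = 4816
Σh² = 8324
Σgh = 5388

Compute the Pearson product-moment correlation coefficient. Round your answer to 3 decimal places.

r = (nΣgh − ΣgΣh) / √[(nΣg² − (Σg)²)(nΣh² − (Σh)²)]
Numerator: 20×5388 − 296×376 = -3536
Denominator: √[(96320 − 87616)(166480 − 141376)] = √[8704 × 25104] = 14781.9219
r = -3536 / 14781.9219 ≈ -0.239

-0.239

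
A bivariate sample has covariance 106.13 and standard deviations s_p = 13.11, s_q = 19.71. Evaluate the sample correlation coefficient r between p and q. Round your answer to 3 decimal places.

0.411

r = Cov(p,q) / (s_p · s_q) = 106.13 / (13.11 × 19.71)
  = 106.13 / 258.3981 ≈ 0.411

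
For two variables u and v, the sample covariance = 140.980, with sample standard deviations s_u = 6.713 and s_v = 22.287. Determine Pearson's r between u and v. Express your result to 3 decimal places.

r = Cov(u,v) / (s_u · s_v) = 140.980 / (6.713 × 22.287)
  = 140.980 / 149.6126 ≈ 0.942

0.942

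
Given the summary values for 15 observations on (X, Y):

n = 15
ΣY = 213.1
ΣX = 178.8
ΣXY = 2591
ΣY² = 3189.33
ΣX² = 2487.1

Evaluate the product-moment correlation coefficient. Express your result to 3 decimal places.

r = (nΣXY − ΣXΣY) / √[(nΣX² − (ΣX)²)(nΣY² − (ΣY)²)]
Numerator: 15×2591 − 178.8×213.1 = 762.72
Denominator: √[(37306.5 − 31969.44)(47839.95 − 45411.61)] = √[5337.06 × 2428.34] = 3600.0273
r = 762.72 / 3600.0273 ≈ 0.212

0.212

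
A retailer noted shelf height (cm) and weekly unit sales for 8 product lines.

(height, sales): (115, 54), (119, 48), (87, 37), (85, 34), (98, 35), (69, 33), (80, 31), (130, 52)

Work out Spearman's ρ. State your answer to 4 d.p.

0.8810

Rank height: 6, 7, 4, 3, 5, 1, 2, 8
Rank sales: 8, 6, 5, 3, 4, 2, 1, 7
d = rank(height) − rank(sales): -2, 1, -1, 0, 1, -1, 1, 1; Σd² = 10
ρ = 1 − 6Σd² / [n(n²−1)] = 1 − 6×10 / (8×63) = 1 − 60/504 ≈ 0.8810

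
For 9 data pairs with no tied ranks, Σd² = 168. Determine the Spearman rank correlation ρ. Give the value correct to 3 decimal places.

-0.400

ρ = 1 − 6Σd² / [n(n²−1)] = 1 − 6×168 / (9×80)
  = 1 − 1008/720 = 1 − 1.4000 ≈ -0.400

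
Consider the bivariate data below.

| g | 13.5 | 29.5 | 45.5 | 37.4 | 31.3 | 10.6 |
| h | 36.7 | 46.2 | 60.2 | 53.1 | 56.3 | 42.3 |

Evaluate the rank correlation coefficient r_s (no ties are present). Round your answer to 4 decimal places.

Rank g: 2, 3, 6, 5, 4, 1
Rank h: 1, 3, 6, 4, 5, 2
d = rank(g) − rank(h): 1, 0, 0, 1, -1, -1; Σd² = 4
ρ = 1 − 6Σd² / [n(n²−1)] = 1 − 6×4 / (6×35) = 1 − 24/210 ≈ 0.8857

0.8857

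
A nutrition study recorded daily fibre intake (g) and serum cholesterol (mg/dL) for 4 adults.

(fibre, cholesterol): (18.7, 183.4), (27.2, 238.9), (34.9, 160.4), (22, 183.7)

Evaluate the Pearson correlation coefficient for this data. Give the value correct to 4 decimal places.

n = 4, Σx = 102.8, Σy = 766.4, Σx² = 2791.54, Σy² = 150182.62, Σxy = 19567.02
nΣxy − ΣxΣy = 78268.08 − 78785.92 = -517.84
nΣx² − (Σx)² = 11166.16 − 10567.84 = 598.32; nΣy² − (Σy)² = 600730.48 − 587368.96 = 13361.52
r = -517.84 / √(598.32 × 13361.52) = -517.84 / 2827.4484 ≈ -0.1831

-0.1831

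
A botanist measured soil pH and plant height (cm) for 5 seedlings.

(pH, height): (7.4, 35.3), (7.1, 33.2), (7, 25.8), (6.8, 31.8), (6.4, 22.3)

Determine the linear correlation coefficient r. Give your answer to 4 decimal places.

n = 5, Σx = 34.7, Σy = 148.4, Σx² = 241.37, Σy² = 4522.5, Σxy = 1036.5
nΣxy − ΣxΣy = 5182.5 − 5149.48 = 33.02
nΣx² − (Σx)² = 1206.85 − 1204.09 = 2.76; nΣy² − (Σy)² = 22612.5 − 22022.56 = 589.94
r = 33.02 / √(2.76 × 589.94) = 33.02 / 40.3514 ≈ 0.8183

0.8183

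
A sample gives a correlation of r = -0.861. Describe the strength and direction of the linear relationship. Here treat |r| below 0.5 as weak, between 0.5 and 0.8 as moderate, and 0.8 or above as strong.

strong negative

r = -0.861 < 0 so the relationship is negative.
|r| = 0.861, which falls in the strong range.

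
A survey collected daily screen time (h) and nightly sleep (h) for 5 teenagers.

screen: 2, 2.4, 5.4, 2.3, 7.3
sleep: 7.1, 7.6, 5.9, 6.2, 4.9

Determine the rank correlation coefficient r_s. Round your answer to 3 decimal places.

Rank screen: 1, 3, 4, 2, 5
Rank sleep: 4, 5, 2, 3, 1
d = rank(screen) − rank(sleep): -3, -2, 2, -1, 4; Σd² = 34
ρ = 1 − 6Σd² / [n(n²−1)] = 1 − 6×34 / (5×24) = 1 − 204/120 ≈ -0.700

-0.700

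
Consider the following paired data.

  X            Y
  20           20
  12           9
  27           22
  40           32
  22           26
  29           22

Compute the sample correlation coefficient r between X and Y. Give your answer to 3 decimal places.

n = 6, ΣX = 150, ΣY = 131, ΣX² = 4198, ΣY² = 3149, ΣXY = 3592
nΣXY − ΣXΣY = 21552 − 19650 = 1902
nΣX² − (ΣX)² = 25188 − 22500 = 2688; nΣY² − (ΣY)² = 18894 − 17161 = 1733
r = 1902 / √(2688 × 1733) = 1902 / 2158.3105 ≈ 0.881

0.881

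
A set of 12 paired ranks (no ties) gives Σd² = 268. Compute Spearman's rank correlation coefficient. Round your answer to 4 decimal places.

0.0629

ρ = 1 − 6Σd² / [n(n²−1)] = 1 − 6×268 / (12×143)
  = 1 − 1608/1716 = 1 − 0.93706 ≈ 0.0629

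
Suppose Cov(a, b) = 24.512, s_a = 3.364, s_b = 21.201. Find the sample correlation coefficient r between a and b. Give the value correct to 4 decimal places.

0.3437

r = Cov(a,b) / (s_a · s_b) = 24.512 / (3.364 × 21.201)
  = 24.512 / 71.3202 ≈ 0.3437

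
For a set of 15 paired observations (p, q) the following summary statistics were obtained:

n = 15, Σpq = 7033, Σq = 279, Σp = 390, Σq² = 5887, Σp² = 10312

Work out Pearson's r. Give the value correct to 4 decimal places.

r = (nΣpq − ΣpΣq) / √[(nΣp² − (Σp)²)(nΣq² − (Σq)²)]
Numerator: 15×7033 − 390×279 = -3315
Denominator: √[(154680 − 152100)(88305 − 77841)] = √[2580 × 10464] = 5195.8753
r = -3315 / 5195.8753 ≈ -0.6380

-0.6380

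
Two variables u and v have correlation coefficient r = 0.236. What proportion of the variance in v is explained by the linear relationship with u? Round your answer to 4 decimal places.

r² = (0.236)² = 0.0557

0.0557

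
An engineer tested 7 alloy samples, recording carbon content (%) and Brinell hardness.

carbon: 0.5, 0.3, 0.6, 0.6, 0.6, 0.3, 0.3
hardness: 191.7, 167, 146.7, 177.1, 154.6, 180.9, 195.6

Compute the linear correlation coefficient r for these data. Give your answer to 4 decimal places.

n = 7, Σx = 3.2, Σy = 1213.6, Σx² = 1.6, Σy² = 212408.52, Σxy = 545.94
nΣxy − ΣxΣy = 3821.58 − 3883.52 = -61.94
nΣx² − (Σx)² = 11.2 − 10.24 = 0.96; nΣy² − (Σy)² = 1486859.64 − 1472824.96 = 14034.68
r = -61.94 / √(0.96 × 14034.68) = -61.94 / 116.0745 ≈ -0.5336

-0.5336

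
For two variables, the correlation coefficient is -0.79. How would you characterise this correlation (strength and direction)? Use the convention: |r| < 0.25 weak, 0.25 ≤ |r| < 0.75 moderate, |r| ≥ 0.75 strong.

r = -0.79 < 0 so the relationship is negative.
|r| = 0.79, which falls in the strong range.

strong negative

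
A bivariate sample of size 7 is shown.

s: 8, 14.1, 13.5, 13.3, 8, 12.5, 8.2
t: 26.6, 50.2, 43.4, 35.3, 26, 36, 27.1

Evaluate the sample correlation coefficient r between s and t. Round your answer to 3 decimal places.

n = 7, Σs = 77.6, Σt = 244.6, Σs² = 909.44, Σt² = 9063.66, Σst = 2856.23
nΣst − ΣsΣt = 19993.61 − 18980.96 = 1012.65
nΣs² − (Σs)² = 6366.08 − 6021.76 = 344.32; nΣt² − (Σt)² = 63445.62 − 59829.16 = 3616.46
r = 1012.65 / √(344.32 × 3616.46) = 1012.65 / 1115.8940 ≈ 0.907

0.907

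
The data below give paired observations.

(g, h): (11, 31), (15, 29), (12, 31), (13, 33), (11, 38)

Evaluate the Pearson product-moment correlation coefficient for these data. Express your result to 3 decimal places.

n = 5, Σg = 62, Σh = 162, Σg² = 780, Σh² = 5296, Σgh = 1995
nΣgh − ΣgΣh = 9975 − 10044 = -69
nΣg² − (Σg)² = 3900 − 3844 = 56; nΣh² − (Σh)² = 26480 − 26244 = 236
r = -69 / √(56 × 236) = -69 / 114.9609 ≈ -0.600

-0.600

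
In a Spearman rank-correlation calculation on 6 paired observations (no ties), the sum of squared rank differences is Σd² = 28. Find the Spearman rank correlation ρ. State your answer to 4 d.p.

0.2000

ρ = 1 − 6Σd² / [n(n²−1)] = 1 − 6×28 / (6×35)
  = 1 − 168/210 = 1 − 0.80000 ≈ 0.2000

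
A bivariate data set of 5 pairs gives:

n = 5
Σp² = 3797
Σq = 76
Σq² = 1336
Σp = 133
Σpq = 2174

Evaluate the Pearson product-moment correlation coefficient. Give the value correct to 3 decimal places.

r = (nΣpq − ΣpΣq) / √[(nΣp² − (Σp)²)(nΣq² − (Σq)²)]
Numerator: 5×2174 − 133×76 = 762
Denominator: √[(18985 − 17689)(6680 − 5776)] = √[1296 × 904] = 1082.3973
r = 762 / 1082.3973 ≈ 0.704

0.704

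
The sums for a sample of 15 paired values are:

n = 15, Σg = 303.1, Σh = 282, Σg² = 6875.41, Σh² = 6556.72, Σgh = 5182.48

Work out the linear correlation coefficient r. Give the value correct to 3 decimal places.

r = (nΣgh − ΣgΣh) / √[(nΣg² − (Σg)²)(nΣh² − (Σh)²)]
Numerator: 15×5182.48 − 303.1×282 = -7737
Denominator: √[(103131.15 − 91869.61)(98350.8 − 79524)] = √[11261.54 × 18826.8] = 14560.8640
r = -7737 / 14560.8640 ≈ -0.531

-0.531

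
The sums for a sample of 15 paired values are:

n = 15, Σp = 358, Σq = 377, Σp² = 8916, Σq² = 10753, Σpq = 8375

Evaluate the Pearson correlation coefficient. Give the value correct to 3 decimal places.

r = (nΣpq − ΣpΣq) / √[(nΣp² − (Σp)²)(nΣq² − (Σq)²)]
Numerator: 15×8375 − 358×377 = -9341
Denominator: √[(133740 − 128164)(161295 − 142129)] = √[5576 × 19166] = 10337.7762
r = -9341 / 10337.7762 ≈ -0.904

-0.904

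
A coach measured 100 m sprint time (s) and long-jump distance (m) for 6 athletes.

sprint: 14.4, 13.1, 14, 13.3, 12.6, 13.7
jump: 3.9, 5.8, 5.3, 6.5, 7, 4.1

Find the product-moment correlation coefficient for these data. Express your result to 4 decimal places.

-0.8550

n = 6, Σx = 81.1, Σy = 32.6, Σx² = 1098.31, Σy² = 185, Σxy = 437.16
nΣxy − ΣxΣy = 2622.96 − 2643.86 = -20.9
nΣx² − (Σx)² = 6589.86 − 6577.21 = 12.65; nΣy² − (Σy)² = 1110 − 1062.76 = 47.24
r = -20.9 / √(12.65 × 47.24) = -20.9 / 24.4456 ≈ -0.8550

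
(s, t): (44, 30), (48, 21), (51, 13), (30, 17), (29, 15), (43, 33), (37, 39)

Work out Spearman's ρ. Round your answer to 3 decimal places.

-0.107

Rank s: 5, 6, 7, 2, 1, 4, 3
Rank t: 5, 4, 1, 3, 2, 6, 7
d = rank(s) − rank(t): 0, 2, 6, -1, -1, -2, -4; Σd² = 62
ρ = 1 − 6Σd² / [n(n²−1)] = 1 − 6×62 / (7×48) = 1 − 372/336 ≈ -0.107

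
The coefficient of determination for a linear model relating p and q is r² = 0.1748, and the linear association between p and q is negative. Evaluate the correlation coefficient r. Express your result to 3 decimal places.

-0.418

|r| = √0.1748 = 0.418
The association is negative, so r = −0.418.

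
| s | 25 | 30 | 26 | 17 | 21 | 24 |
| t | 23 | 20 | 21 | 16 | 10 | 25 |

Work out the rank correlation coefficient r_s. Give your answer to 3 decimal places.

Rank s: 4, 6, 5, 1, 2, 3
Rank t: 5, 3, 4, 2, 1, 6
d = rank(s) − rank(t): -1, 3, 1, -1, 1, -3; Σd² = 22
ρ = 1 − 6Σd² / [n(n²−1)] = 1 − 6×22 / (6×35) = 1 − 132/210 ≈ 0.371

0.371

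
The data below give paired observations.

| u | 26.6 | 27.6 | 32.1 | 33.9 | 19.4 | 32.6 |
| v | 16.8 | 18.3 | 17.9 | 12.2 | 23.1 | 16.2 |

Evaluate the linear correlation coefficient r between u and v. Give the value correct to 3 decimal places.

-0.867

n = 6, Σu = 172.2, Σv = 104.5, Σu² = 5088.06, Σv² = 1882.43, Σuv = 2916.39
nΣuv − ΣuΣv = 17498.34 − 17994.9 = -496.56
nΣu² − (Σu)² = 30528.36 − 29652.84 = 875.52; nΣv² − (Σv)² = 11294.58 − 10920.25 = 374.33
r = -496.56 / √(875.52 × 374.33) = -496.56 / 572.4800 ≈ -0.867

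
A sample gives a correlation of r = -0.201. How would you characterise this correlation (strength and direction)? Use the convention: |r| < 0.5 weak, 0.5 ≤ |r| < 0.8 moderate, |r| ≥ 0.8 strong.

r = -0.201 < 0 so the relationship is negative.
|r| = 0.201, which falls in the weak range.

weak negative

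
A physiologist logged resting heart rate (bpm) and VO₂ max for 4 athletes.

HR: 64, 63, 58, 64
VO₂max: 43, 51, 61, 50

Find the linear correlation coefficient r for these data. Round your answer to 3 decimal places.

n = 4, Σx = 249, Σy = 205, Σx² = 15525, Σy² = 10671, Σxy = 12703
nΣxy − ΣxΣy = 50812 − 51045 = -233
nΣx² − (Σx)² = 62100 − 62001 = 99; nΣy² − (Σy)² = 42684 − 42025 = 659
r = -233 / √(99 × 659) = -233 / 255.4232 ≈ -0.912

-0.912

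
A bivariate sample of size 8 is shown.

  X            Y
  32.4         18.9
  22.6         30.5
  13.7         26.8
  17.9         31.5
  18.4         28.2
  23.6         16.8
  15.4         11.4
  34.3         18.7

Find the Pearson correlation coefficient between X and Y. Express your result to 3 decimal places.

n = 8, ΣX = 178.3, ΣY = 182.8, ΣX² = 4377.79, ΣY² = 4555.08, ΣXY = 3965
nΣXY − ΣXΣY = 31720 − 32593.24 = -873.24
nΣX² − (ΣX)² = 35022.32 − 31790.89 = 3231.43; nΣY² − (ΣY)² = 36440.64 − 33415.84 = 3024.8
r = -873.24 / √(3231.43 × 3024.8) = -873.24 / 3126.4084 ≈ -0.279

-0.279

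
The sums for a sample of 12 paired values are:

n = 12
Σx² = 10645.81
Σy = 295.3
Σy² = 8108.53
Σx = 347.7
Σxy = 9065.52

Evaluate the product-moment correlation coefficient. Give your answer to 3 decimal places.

r = (nΣxy − ΣxΣy) / √[(nΣx² − (Σx)²)(nΣy² − (Σy)²)]
Numerator: 12×9065.52 − 347.7×295.3 = 6110.43
Denominator: √[(127749.72 − 120895.29)(97302.36 − 87202.09)] = √[6854.43 × 10100.27] = 8320.5525
r = 6110.43 / 8320.5525 ≈ 0.734

0.734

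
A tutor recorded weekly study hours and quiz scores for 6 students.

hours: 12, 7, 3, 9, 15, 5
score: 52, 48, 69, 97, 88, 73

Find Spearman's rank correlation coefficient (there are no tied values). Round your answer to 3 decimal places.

0.257

Rank hours: 5, 3, 1, 4, 6, 2
Rank score: 2, 1, 3, 6, 5, 4
d = rank(hours) − rank(score): 3, 2, -2, -2, 1, -2; Σd² = 26
ρ = 1 − 6Σd² / [n(n²−1)] = 1 − 6×26 / (6×35) = 1 − 156/210 ≈ 0.257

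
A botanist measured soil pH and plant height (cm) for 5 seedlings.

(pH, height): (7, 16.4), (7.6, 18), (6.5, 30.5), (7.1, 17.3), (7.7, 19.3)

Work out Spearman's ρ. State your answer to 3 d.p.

Rank pH: 2, 4, 1, 3, 5
Rank height: 1, 3, 5, 2, 4
d = rank(pH) − rank(height): 1, 1, -4, 1, 1; Σd² = 20
ρ = 1 − 6Σd² / [n(n²−1)] = 1 − 6×20 / (5×24) = 1 − 120/120 ≈ 0.000

0.000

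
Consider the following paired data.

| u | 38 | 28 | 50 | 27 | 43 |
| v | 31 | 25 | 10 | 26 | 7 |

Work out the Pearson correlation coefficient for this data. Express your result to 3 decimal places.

n = 5, Σu = 186, Σv = 99, Σu² = 7306, Σv² = 2411, Σuv = 3381
nΣuv − ΣuΣv = 16905 − 18414 = -1509
nΣu² − (Σu)² = 36530 − 34596 = 1934; nΣv² − (Σv)² = 12055 − 9801 = 2254
r = -1509 / √(1934 × 2254) = -1509 / 2087.8783 ≈ -0.723

-0.723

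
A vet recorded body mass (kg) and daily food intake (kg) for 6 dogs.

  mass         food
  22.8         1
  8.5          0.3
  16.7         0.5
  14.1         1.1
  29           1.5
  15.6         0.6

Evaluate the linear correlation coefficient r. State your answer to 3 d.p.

0.824

n = 6, Σx = 106.7, Σy = 5, Σx² = 2154.15, Σy² = 5.16, Σxy = 102.07
nΣxy − ΣxΣy = 612.42 − 533.5 = 78.92
nΣx² − (Σx)² = 12924.9 − 11384.89 = 1540.01; nΣy² − (Σy)² = 30.96 − 25 = 5.96
r = 78.92 / √(1540.01 × 5.96) = 78.92 / 95.8043 ≈ 0.824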